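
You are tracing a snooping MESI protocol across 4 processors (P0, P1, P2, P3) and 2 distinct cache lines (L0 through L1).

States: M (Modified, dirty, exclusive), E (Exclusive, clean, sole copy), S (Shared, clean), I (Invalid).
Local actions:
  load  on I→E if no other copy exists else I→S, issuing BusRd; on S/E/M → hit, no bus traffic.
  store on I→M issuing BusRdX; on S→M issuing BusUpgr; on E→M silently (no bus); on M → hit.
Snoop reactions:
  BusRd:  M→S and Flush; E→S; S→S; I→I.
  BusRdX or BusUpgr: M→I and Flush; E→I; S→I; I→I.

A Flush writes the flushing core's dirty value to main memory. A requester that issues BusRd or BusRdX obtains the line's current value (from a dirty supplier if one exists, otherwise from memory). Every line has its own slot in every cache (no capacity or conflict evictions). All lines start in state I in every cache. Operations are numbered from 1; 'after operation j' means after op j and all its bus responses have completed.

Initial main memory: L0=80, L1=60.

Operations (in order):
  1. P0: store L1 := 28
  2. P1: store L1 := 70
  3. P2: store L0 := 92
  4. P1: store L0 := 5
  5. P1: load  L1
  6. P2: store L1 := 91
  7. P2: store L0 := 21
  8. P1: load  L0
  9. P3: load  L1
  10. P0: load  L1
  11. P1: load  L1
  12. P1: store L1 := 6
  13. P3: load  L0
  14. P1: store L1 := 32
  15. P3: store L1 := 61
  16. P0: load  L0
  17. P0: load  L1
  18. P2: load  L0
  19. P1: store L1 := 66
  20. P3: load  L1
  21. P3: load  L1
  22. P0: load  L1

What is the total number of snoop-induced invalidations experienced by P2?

step 1: P0: store L1 := 28  ⟶  MIII  (L1)  txn=BusRdX  M[L1]=60
step 2: P1: store L1 := 70  ⟶  IMII  (L1)  txn=BusRdX+Flush  M[L1]=28
step 3: P2: store L0 := 92  ⟶  IIMI  (L0)  txn=BusRdX  M[L0]=80
step 4: P1: store L0 := 5  ⟶  IMII  (L0)  txn=BusRdX+Flush  M[L0]=92
step 5: P1: load  L1  ⟶  IMII  (L1)  txn=∅  M[L1]=28
step 6: P2: store L1 := 91  ⟶  IIMI  (L1)  txn=BusRdX+Flush  M[L1]=70
step 7: P2: store L0 := 21  ⟶  IIMI  (L0)  txn=BusRdX+Flush  M[L0]=5
step 8: P1: load  L0  ⟶  ISSI  (L0)  txn=BusRd+Flush  M[L0]=21
step 9: P3: load  L1  ⟶  IISS  (L1)  txn=BusRd+Flush  M[L1]=91
step 10: P0: load  L1  ⟶  SISS  (L1)  txn=BusRd  M[L1]=91
step 11: P1: load  L1  ⟶  SSSS  (L1)  txn=BusRd  M[L1]=91
step 12: P1: store L1 := 6  ⟶  IMII  (L1)  txn=BusUpgr  M[L1]=91
step 13: P3: load  L0  ⟶  ISSS  (L0)  txn=BusRd  M[L0]=21
step 14: P1: store L1 := 32  ⟶  IMII  (L1)  txn=∅  M[L1]=91
step 15: P3: store L1 := 61  ⟶  IIIM  (L1)  txn=BusRdX+Flush  M[L1]=32
step 16: P0: load  L0  ⟶  SSSS  (L0)  txn=BusRd  M[L0]=21
step 17: P0: load  L1  ⟶  SIIS  (L1)  txn=BusRd+Flush  M[L1]=61
step 18: P2: load  L0  ⟶  SSSS  (L0)  txn=∅  M[L0]=21
step 19: P1: store L1 := 66  ⟶  IMII  (L1)  txn=BusRdX  M[L1]=61
step 20: P3: load  L1  ⟶  ISIS  (L1)  txn=BusRd+Flush  M[L1]=66
step 21: P3: load  L1  ⟶  ISIS  (L1)  txn=∅  M[L1]=66
step 22: P0: load  L1  ⟶  SSIS  (L1)  txn=BusRd  M[L1]=66

invalidations = 2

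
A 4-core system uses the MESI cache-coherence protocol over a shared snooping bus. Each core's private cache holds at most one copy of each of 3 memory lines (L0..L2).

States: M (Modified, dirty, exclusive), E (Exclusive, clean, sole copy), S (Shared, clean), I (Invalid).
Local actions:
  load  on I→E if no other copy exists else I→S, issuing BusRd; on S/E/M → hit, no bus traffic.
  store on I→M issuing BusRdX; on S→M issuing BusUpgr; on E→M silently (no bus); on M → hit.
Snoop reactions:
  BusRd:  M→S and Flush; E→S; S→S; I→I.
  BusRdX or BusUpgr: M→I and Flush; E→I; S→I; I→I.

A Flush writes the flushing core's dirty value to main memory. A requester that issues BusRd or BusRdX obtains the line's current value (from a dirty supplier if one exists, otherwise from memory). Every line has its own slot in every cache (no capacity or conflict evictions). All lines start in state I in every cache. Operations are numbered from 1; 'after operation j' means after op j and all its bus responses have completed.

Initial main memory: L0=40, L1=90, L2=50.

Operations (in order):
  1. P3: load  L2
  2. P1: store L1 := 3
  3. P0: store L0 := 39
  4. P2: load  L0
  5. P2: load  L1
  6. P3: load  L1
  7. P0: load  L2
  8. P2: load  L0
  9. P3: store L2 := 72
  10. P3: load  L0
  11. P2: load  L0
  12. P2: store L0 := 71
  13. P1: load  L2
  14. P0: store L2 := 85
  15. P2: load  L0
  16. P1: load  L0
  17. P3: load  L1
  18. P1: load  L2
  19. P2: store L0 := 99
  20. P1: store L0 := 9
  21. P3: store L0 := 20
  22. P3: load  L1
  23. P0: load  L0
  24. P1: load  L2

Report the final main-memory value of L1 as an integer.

memory[L1] = 3

  op1 P3: load  L2 → I/I/I/E on L2; bus BusRd; mem=50
  op2 P1: store L1 := 3 → I/M/I/I on L1; bus BusRdX; mem=90
  op3 P0: store L0 := 39 → M/I/I/I on L0; bus BusRdX; mem=40
  op4 P2: load  L0 → S/I/S/I on L0; bus BusRd Flush; mem=39
  op5 P2: load  L1 → I/S/S/I on L1; bus BusRd Flush; mem=3
  op6 P3: load  L1 → I/S/S/S on L1; bus BusRd; mem=3
  op7 P0: load  L2 → S/I/I/S on L2; bus BusRd; mem=50
  op8 P2: load  L0 → S/I/S/I on L0; bus (none); mem=39
  op9 P3: store L2 := 72 → I/I/I/M on L2; bus BusUpgr; mem=50
  op10 P3: load  L0 → S/I/S/S on L0; bus BusRd; mem=39
  op11 P2: load  L0 → S/I/S/S on L0; bus (none); mem=39
  op12 P2: store L0 := 71 → I/I/M/I on L0; bus BusUpgr; mem=39
  op13 P1: load  L2 → I/S/I/S on L2; bus BusRd Flush; mem=72
  op14 P0: store L2 := 85 → M/I/I/I on L2; bus BusRdX; mem=72
  op15 P2: load  L0 → I/I/M/I on L0; bus (none); mem=39
  op16 P1: load  L0 → I/S/S/I on L0; bus BusRd Flush; mem=71
  op17 P3: load  L1 → I/S/S/S on L1; bus (none); mem=3
  op18 P1: load  L2 → S/S/I/I on L2; bus BusRd Flush; mem=85
  op19 P2: store L0 := 99 → I/I/M/I on L0; bus BusUpgr; mem=71
  op20 P1: store L0 := 9 → I/M/I/I on L0; bus BusRdX Flush; mem=99
  op21 P3: store L0 := 20 → I/I/I/M on L0; bus BusRdX Flush; mem=9
  op22 P3: load  L1 → I/S/S/S on L1; bus (none); mem=3
  op23 P0: load  L0 → S/I/I/S on L0; bus BusRd Flush; mem=20
  op24 P1: load  L2 → S/S/I/I on L2; bus (none); mem=85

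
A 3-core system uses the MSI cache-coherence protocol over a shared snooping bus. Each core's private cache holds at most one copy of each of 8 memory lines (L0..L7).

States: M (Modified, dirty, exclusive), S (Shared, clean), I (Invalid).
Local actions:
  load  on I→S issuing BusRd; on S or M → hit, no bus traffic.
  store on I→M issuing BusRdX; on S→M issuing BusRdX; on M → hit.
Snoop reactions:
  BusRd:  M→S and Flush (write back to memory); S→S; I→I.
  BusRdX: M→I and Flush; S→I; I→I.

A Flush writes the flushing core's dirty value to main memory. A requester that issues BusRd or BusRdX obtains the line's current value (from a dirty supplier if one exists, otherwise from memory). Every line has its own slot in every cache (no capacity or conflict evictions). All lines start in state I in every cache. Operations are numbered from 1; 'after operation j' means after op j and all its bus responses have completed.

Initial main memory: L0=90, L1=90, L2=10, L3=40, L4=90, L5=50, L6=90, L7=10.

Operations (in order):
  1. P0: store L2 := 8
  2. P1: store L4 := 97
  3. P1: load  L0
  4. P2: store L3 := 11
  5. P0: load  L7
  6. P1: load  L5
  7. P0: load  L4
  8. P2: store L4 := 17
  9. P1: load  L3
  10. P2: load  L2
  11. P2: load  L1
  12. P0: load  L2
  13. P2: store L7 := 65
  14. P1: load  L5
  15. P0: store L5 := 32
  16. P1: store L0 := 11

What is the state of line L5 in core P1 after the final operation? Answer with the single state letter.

[1] P0: store L2 := 8 | P0:M(8), P1:I, P2:I | bus: BusRdX
[2] P1: store L4 := 97 | P0:I, P1:M(97), P2:I | bus: BusRdX
[3] P1: load  L0 | P0:I, P1:S(90), P2:I | bus: BusRd
[4] P2: store L3 := 11 | P0:I, P1:I, P2:M(11) | bus: BusRdX
[5] P0: load  L7 | P0:S(10), P1:I, P2:I | bus: BusRd
[6] P1: load  L5 | P0:I, P1:S(50), P2:I | bus: BusRd
[7] P0: load  L4 | P0:S(97), P1:S(97), P2:I | bus: BusRd,Flush
[8] P2: store L4 := 17 | P0:I, P1:I, P2:M(17) | bus: BusRdX
[9] P1: load  L3 | P0:I, P1:S(11), P2:S(11) | bus: BusRd,Flush
[10] P2: load  L2 | P0:S(8), P1:I, P2:S(8) | bus: BusRd,Flush
[11] P2: load  L1 | P0:I, P1:I, P2:S(90) | bus: BusRd
[12] P0: load  L2 | P0:S(8), P1:I, P2:S(8) | bus: none
[13] P2: store L7 := 65 | P0:I, P1:I, P2:M(65) | bus: BusRdX
[14] P1: load  L5 | P0:I, P1:S(50), P2:I | bus: none
[15] P0: store L5 := 32 | P0:M(32), P1:I, P2:I | bus: BusRdX
[16] P1: store L0 := 11 | P0:I, P1:M(11), P2:I | bus: BusRdX

state = I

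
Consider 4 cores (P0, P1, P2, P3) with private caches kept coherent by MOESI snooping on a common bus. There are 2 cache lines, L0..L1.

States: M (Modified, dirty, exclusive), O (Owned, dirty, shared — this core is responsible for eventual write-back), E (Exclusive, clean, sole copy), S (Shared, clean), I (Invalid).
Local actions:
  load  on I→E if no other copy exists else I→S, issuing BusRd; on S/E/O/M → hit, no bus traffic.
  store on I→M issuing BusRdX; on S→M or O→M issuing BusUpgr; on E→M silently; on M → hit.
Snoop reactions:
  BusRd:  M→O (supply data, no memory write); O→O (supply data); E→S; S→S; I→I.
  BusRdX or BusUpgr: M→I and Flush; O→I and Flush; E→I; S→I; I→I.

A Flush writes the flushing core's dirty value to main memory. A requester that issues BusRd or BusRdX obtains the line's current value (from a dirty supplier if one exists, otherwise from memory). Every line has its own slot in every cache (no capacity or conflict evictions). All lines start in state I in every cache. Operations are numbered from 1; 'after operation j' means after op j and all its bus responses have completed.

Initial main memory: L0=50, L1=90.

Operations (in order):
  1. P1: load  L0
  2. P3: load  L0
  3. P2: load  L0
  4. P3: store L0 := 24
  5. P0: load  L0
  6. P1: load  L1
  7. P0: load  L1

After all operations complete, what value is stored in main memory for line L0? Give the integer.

memory[L0] = 50

  op1 P1: load  L0 → I/E/I/I on L0; bus BusRd; mem=50
  op2 P3: load  L0 → I/S/I/S on L0; bus BusRd; mem=50
  op3 P2: load  L0 → I/S/S/S on L0; bus BusRd; mem=50
  op4 P3: store L0 := 24 → I/I/I/M on L0; bus BusUpgr; mem=50
  op5 P0: load  L0 → S/I/I/O on L0; bus BusRd; mem=50
  op6 P1: load  L1 → I/E/I/I on L1; bus BusRd; mem=90
  op7 P0: load  L1 → S/S/I/I on L1; bus BusRd; mem=90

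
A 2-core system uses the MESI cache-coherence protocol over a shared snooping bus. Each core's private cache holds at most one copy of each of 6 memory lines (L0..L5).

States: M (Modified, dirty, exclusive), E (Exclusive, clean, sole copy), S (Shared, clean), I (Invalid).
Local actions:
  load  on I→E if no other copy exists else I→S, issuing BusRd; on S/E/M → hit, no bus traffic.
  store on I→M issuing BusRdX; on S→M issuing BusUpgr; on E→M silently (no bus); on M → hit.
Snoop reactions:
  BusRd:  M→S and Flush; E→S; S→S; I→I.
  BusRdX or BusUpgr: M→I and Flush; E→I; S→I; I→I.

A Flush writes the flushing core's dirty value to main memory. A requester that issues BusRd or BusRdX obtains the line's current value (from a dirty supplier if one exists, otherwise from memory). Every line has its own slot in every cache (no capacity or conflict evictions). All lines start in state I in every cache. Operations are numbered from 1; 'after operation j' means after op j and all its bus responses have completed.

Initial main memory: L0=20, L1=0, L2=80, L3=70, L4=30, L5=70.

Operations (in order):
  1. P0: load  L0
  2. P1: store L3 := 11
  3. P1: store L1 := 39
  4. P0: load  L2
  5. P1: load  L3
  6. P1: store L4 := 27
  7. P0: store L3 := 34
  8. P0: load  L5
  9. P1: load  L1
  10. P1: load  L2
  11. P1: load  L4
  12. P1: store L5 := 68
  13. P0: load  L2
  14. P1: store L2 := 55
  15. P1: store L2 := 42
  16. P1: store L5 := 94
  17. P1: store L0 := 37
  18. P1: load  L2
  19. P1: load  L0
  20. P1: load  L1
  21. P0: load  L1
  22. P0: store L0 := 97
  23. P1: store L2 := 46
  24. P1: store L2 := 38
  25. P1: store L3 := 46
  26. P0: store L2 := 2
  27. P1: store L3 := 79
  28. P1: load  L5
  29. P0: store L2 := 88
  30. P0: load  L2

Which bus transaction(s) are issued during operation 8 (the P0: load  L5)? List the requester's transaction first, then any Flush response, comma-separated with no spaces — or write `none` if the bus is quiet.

[1] P0: load  L0 | P0:E(20), P1:I | bus: BusRd
[2] P1: store L3 := 11 | P0:I, P1:M(11) | bus: BusRdX
[3] P1: store L1 := 39 | P0:I, P1:M(39) | bus: BusRdX
[4] P0: load  L2 | P0:E(80), P1:I | bus: BusRd
[5] P1: load  L3 | P0:I, P1:M(11) | bus: none
[6] P1: store L4 := 27 | P0:I, P1:M(27) | bus: BusRdX
[7] P0: store L3 := 34 | P0:M(34), P1:I | bus: BusRdX,Flush
[8] P0: load  L5 | P0:E(70), P1:I | bus: BusRd
[9] P1: load  L1 | P0:I, P1:M(39) | bus: none
[10] P1: load  L2 | P0:S(80), P1:S(80) | bus: BusRd
[11] P1: load  L4 | P0:I, P1:M(27) | bus: none
[12] P1: store L5 := 68 | P0:I, P1:M(68) | bus: BusRdX
[13] P0: load  L2 | P0:S(80), P1:S(80) | bus: none
[14] P1: store L2 := 55 | P0:I, P1:M(55) | bus: BusUpgr
[15] P1: store L2 := 42 | P0:I, P1:M(42) | bus: none
[16] P1: store L5 := 94 | P0:I, P1:M(94) | bus: none
[17] P1: store L0 := 37 | P0:I, P1:M(37) | bus: BusRdX
[18] P1: load  L2 | P0:I, P1:M(42) | bus: none
[19] P1: load  L0 | P0:I, P1:M(37) | bus: none
[20] P1: load  L1 | P0:I, P1:M(39) | bus: none
[21] P0: load  L1 | P0:S(39), P1:S(39) | bus: BusRd,Flush
[22] P0: store L0 := 97 | P0:M(97), P1:I | bus: BusRdX,Flush
[23] P1: store L2 := 46 | P0:I, P1:M(46) | bus: none
[24] P1: store L2 := 38 | P0:I, P1:M(38) | bus: none
[25] P1: store L3 := 46 | P0:I, P1:M(46) | bus: BusRdX,Flush
[26] P0: store L2 := 2 | P0:M(2), P1:I | bus: BusRdX,Flush
[27] P1: store L3 := 79 | P0:I, P1:M(79) | bus: none
[28] P1: load  L5 | P0:I, P1:M(94) | bus: none
[29] P0: store L2 := 88 | P0:M(88), P1:I | bus: none
[30] P0: load  L2 | P0:M(88), P1:I | bus: none

bus = BusRd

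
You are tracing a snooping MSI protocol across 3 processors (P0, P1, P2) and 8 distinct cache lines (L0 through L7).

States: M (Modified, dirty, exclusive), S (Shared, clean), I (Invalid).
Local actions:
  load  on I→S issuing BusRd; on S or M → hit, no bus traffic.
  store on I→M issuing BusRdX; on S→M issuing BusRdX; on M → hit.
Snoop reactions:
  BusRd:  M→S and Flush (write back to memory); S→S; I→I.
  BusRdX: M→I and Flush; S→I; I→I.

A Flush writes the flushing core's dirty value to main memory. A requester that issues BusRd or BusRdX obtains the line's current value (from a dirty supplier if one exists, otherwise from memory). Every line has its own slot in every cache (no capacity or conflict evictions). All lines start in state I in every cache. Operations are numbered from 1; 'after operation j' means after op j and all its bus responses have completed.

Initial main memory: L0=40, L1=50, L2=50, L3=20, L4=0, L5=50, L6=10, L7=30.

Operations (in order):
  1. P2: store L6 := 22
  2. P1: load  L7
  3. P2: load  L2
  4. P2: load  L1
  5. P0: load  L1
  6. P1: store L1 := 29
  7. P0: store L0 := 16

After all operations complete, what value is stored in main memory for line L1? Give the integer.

[1] P2: store L6 := 22 | P0:I, P1:I, P2:M(22) | bus: BusRdX
[2] P1: load  L7 | P0:I, P1:S(30), P2:I | bus: BusRd
[3] P2: load  L2 | P0:I, P1:I, P2:S(50) | bus: BusRd
[4] P2: load  L1 | P0:I, P1:I, P2:S(50) | bus: BusRd
[5] P0: load  L1 | P0:S(50), P1:I, P2:S(50) | bus: BusRd
[6] P1: store L1 := 29 | P0:I, P1:M(29), P2:I | bus: BusRdX
[7] P0: store L0 := 16 | P0:M(16), P1:I, P2:I | bus: BusRdX

memory[L1] = 50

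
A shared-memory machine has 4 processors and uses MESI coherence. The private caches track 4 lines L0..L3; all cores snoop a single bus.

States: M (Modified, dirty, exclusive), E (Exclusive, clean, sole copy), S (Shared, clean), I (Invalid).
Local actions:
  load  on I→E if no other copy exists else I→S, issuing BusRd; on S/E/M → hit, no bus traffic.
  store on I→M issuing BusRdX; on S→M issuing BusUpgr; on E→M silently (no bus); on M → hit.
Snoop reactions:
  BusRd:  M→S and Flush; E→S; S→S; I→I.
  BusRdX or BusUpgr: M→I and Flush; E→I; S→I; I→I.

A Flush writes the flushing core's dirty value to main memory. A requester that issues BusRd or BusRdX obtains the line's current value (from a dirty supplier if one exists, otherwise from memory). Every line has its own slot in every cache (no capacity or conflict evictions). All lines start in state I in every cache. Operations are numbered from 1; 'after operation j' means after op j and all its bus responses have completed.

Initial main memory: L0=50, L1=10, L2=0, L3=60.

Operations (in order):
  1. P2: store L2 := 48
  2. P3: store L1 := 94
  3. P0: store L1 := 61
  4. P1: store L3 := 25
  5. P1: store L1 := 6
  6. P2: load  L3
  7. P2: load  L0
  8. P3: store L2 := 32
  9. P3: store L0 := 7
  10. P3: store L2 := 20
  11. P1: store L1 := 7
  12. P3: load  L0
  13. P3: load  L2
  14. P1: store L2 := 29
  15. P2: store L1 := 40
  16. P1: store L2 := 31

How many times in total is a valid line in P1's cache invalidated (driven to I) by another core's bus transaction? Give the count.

invalidations = 1

  op1 P2: store L2 := 48 → I/I/M/I on L2; bus BusRdX; mem=0
  op2 P3: store L1 := 94 → I/I/I/M on L1; bus BusRdX; mem=10
  op3 P0: store L1 := 61 → M/I/I/I on L1; bus BusRdX Flush; mem=94
  op4 P1: store L3 := 25 → I/M/I/I on L3; bus BusRdX; mem=60
  op5 P1: store L1 := 6 → I/M/I/I on L1; bus BusRdX Flush; mem=61
  op6 P2: load  L3 → I/S/S/I on L3; bus BusRd Flush; mem=25
  op7 P2: load  L0 → I/I/E/I on L0; bus BusRd; mem=50
  op8 P3: store L2 := 32 → I/I/I/M on L2; bus BusRdX Flush; mem=48
  op9 P3: store L0 := 7 → I/I/I/M on L0; bus BusRdX; mem=50
  op10 P3: store L2 := 20 → I/I/I/M on L2; bus (none); mem=48
  op11 P1: store L1 := 7 → I/M/I/I on L1; bus (none); mem=61
  op12 P3: load  L0 → I/I/I/M on L0; bus (none); mem=50
  op13 P3: load  L2 → I/I/I/M on L2; bus (none); mem=48
  op14 P1: store L2 := 29 → I/M/I/I on L2; bus BusRdX Flush; mem=20
  op15 P2: store L1 := 40 → I/I/M/I on L1; bus BusRdX Flush; mem=7
  op16 P1: store L2 := 31 → I/M/I/I on L2; bus (none); mem=20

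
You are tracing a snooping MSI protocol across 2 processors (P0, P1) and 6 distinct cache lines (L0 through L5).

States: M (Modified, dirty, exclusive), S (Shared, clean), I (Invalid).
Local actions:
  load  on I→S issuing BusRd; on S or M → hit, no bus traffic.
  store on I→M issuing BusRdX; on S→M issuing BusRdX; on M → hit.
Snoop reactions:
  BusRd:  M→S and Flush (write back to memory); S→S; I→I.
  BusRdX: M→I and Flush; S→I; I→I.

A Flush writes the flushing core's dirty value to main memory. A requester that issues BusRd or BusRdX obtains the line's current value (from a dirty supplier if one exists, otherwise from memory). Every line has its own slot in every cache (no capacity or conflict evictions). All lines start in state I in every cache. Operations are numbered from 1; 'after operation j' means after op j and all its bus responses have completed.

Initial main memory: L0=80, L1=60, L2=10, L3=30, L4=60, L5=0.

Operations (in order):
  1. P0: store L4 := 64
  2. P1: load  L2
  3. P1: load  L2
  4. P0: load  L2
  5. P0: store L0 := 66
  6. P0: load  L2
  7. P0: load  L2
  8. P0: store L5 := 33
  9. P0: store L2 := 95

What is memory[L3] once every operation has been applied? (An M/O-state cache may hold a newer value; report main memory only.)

memory[L3] = 30

step 1: P0: store L4 := 64  ⟶  MI  (L4)  txn=BusRdX  M[L4]=60
step 2: P1: load  L2  ⟶  IS  (L2)  txn=BusRd  M[L2]=10
step 3: P1: load  L2  ⟶  IS  (L2)  txn=∅  M[L2]=10
step 4: P0: load  L2  ⟶  SS  (L2)  txn=BusRd  M[L2]=10
step 5: P0: store L0 := 66  ⟶  MI  (L0)  txn=BusRdX  M[L0]=80
step 6: P0: load  L2  ⟶  SS  (L2)  txn=∅  M[L2]=10
step 7: P0: load  L2  ⟶  SS  (L2)  txn=∅  M[L2]=10
step 8: P0: store L5 := 33  ⟶  MI  (L5)  txn=BusRdX  M[L5]=0
step 9: P0: store L2 := 95  ⟶  MI  (L2)  txn=BusRdX  M[L2]=10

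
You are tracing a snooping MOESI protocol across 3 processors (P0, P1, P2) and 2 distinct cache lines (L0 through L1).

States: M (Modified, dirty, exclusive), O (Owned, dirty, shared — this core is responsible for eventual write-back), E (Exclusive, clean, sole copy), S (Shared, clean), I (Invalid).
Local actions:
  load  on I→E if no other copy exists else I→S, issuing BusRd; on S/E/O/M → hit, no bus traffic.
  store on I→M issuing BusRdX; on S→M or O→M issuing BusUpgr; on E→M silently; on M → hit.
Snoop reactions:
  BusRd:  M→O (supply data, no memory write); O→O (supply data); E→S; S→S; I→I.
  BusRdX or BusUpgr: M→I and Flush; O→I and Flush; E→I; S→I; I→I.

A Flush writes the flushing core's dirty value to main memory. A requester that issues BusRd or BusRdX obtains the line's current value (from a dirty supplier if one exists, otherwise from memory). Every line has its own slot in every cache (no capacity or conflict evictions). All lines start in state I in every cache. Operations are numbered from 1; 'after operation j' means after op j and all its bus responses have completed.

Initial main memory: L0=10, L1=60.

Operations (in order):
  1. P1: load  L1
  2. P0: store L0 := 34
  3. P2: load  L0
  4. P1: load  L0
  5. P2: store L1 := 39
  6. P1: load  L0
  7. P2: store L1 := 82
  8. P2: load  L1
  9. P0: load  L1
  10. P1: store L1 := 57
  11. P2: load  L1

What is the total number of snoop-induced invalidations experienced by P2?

step 1: P1: load  L1  ⟶  IEI  (L1)  txn=BusRd  M[L1]=60
step 2: P0: store L0 := 34  ⟶  MII  (L0)  txn=BusRdX  M[L0]=10
step 3: P2: load  L0  ⟶  OIS  (L0)  txn=BusRd  M[L0]=10
step 4: P1: load  L0  ⟶  OSS  (L0)  txn=BusRd  M[L0]=10
step 5: P2: store L1 := 39  ⟶  IIM  (L1)  txn=BusRdX  M[L1]=60
step 6: P1: load  L0  ⟶  OSS  (L0)  txn=∅  M[L0]=10
step 7: P2: store L1 := 82  ⟶  IIM  (L1)  txn=∅  M[L1]=60
step 8: P2: load  L1  ⟶  IIM  (L1)  txn=∅  M[L1]=60
step 9: P0: load  L1  ⟶  SIO  (L1)  txn=BusRd  M[L1]=60
step 10: P1: store L1 := 57  ⟶  IMI  (L1)  txn=BusRdX+Flush  M[L1]=82
step 11: P2: load  L1  ⟶  IOS  (L1)  txn=BusRd  M[L1]=82

invalidations = 1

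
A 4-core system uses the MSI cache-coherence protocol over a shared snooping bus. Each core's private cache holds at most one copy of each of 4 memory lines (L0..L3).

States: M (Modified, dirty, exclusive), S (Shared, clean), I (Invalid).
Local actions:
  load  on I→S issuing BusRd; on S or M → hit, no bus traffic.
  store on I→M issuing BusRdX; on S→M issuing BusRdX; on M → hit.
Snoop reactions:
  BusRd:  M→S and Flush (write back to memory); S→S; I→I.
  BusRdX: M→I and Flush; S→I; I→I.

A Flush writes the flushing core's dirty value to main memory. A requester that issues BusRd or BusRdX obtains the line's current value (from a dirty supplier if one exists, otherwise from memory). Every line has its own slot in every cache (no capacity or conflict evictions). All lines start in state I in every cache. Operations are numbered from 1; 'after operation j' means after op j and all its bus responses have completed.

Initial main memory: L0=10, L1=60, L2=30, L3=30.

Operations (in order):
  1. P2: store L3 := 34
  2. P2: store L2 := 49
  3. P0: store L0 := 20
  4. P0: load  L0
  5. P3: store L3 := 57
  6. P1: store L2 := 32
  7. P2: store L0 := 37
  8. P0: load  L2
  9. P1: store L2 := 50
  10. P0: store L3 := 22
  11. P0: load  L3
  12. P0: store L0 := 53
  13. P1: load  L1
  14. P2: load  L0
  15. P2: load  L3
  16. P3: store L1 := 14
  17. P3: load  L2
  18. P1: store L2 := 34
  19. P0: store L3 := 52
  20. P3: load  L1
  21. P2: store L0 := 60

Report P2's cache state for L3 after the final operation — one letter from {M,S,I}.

state = I

1. P2: store L3 := 34  bus=[BusRdX]  L3: P0=I P1=I P2=M P3=I  mem[L3]=30
2. P2: store L2 := 49  bus=[BusRdX]  L2: P0=I P1=I P2=M P3=I  mem[L2]=30
3. P0: store L0 := 20  bus=[BusRdX]  L0: P0=M P1=I P2=I P3=I  mem[L0]=10
4. P0: load  L0  bus=[-]  L0: P0=M P1=I P2=I P3=I  mem[L0]=10
5. P3: store L3 := 57  bus=[BusRdX,Flush]  L3: P0=I P1=I P2=I P3=M  mem[L3]=34
6. P1: store L2 := 32  bus=[BusRdX,Flush]  L2: P0=I P1=M P2=I P3=I  mem[L2]=49
7. P2: store L0 := 37  bus=[BusRdX,Flush]  L0: P0=I P1=I P2=M P3=I  mem[L0]=20
8. P0: load  L2  bus=[BusRd,Flush]  L2: P0=S P1=S P2=I P3=I  mem[L2]=32
9. P1: store L2 := 50  bus=[BusRdX]  L2: P0=I P1=M P2=I P3=I  mem[L2]=32
10. P0: store L3 := 22  bus=[BusRdX,Flush]  L3: P0=M P1=I P2=I P3=I  mem[L3]=57
11. P0: load  L3  bus=[-]  L3: P0=M P1=I P2=I P3=I  mem[L3]=57
12. P0: store L0 := 53  bus=[BusRdX,Flush]  L0: P0=M P1=I P2=I P3=I  mem[L0]=37
13. P1: load  L1  bus=[BusRd]  L1: P0=I P1=S P2=I P3=I  mem[L1]=60
14. P2: load  L0  bus=[BusRd,Flush]  L0: P0=S P1=I P2=S P3=I  mem[L0]=53
15. P2: load  L3  bus=[BusRd,Flush]  L3: P0=S P1=I P2=S P3=I  mem[L3]=22
16. P3: store L1 := 14  bus=[BusRdX]  L1: P0=I P1=I P2=I P3=M  mem[L1]=60
17. P3: load  L2  bus=[BusRd,Flush]  L2: P0=I P1=S P2=I P3=S  mem[L2]=50
18. P1: store L2 := 34  bus=[BusRdX]  L2: P0=I P1=M P2=I P3=I  mem[L2]=50
19. P0: store L3 := 52  bus=[BusRdX]  L3: P0=M P1=I P2=I P3=I  mem[L3]=22
20. P3: load  L1  bus=[-]  L1: P0=I P1=I P2=I P3=M  mem[L1]=60
21. P2: store L0 := 60  bus=[BusRdX]  L0: P0=I P1=I P2=M P3=I  mem[L0]=53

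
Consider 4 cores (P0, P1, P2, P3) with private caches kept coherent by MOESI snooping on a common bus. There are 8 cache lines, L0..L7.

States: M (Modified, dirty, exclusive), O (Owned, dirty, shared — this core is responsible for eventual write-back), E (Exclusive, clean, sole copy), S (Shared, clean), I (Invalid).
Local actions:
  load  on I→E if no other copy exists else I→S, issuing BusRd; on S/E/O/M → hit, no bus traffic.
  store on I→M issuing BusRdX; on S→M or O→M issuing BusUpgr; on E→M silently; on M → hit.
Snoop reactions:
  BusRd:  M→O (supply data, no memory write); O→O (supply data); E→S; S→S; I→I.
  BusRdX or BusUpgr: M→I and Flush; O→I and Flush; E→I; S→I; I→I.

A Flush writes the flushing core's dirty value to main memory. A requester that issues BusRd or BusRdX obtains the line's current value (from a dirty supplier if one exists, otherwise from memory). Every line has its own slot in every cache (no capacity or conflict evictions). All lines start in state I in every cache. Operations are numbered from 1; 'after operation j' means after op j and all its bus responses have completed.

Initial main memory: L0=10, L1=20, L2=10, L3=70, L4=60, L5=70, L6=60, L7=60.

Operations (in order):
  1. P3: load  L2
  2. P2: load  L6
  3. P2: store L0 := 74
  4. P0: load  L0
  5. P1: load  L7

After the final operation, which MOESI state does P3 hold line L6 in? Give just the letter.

state = I

  op1 P3: load  L2 → I/I/I/E on L2; bus BusRd; mem=10
  op2 P2: load  L6 → I/I/E/I on L6; bus BusRd; mem=60
  op3 P2: store L0 := 74 → I/I/M/I on L0; bus BusRdX; mem=10
  op4 P0: load  L0 → S/I/O/I on L0; bus BusRd; mem=10
  op5 P1: load  L7 → I/E/I/I on L7; bus BusRd; mem=60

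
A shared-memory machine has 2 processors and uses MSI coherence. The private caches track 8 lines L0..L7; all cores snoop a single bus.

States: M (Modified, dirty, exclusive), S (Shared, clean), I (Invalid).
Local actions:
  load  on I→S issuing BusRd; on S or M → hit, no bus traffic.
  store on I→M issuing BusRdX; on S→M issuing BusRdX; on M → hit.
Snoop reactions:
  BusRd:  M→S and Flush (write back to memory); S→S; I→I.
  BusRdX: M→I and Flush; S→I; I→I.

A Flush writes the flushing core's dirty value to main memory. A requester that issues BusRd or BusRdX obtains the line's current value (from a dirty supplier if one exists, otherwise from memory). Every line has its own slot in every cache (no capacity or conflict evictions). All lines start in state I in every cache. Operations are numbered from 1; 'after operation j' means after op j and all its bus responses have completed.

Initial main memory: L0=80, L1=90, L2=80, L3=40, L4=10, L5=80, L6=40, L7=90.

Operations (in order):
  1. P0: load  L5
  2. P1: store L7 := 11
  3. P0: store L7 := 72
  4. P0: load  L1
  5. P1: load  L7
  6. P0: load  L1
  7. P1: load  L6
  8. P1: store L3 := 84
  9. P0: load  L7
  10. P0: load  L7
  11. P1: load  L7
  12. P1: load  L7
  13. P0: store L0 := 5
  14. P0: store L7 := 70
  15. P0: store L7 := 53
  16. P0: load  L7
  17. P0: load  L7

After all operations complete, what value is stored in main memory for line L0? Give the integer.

memory[L0] = 80

  op1 P0: load  L5 → S/I on L5; bus BusRd; mem=80
  op2 P1: store L7 := 11 → I/M on L7; bus BusRdX; mem=90
  op3 P0: store L7 := 72 → M/I on L7; bus BusRdX Flush; mem=11
  op4 P0: load  L1 → S/I on L1; bus BusRd; mem=90
  op5 P1: load  L7 → S/S on L7; bus BusRd Flush; mem=72
  op6 P0: load  L1 → S/I on L1; bus (none); mem=90
  op7 P1: load  L6 → I/S on L6; bus BusRd; mem=40
  op8 P1: store L3 := 84 → I/M on L3; bus BusRdX; mem=40
  op9 P0: load  L7 → S/S on L7; bus (none); mem=72
  op10 P0: load  L7 → S/S on L7; bus (none); mem=72
  op11 P1: load  L7 → S/S on L7; bus (none); mem=72
  op12 P1: load  L7 → S/S on L7; bus (none); mem=72
  op13 P0: store L0 := 5 → M/I on L0; bus BusRdX; mem=80
  op14 P0: store L7 := 70 → M/I on L7; bus BusRdX; mem=72
  op15 P0: store L7 := 53 → M/I on L7; bus (none); mem=72
  op16 P0: load  L7 → M/I on L7; bus (none); mem=72
  op17 P0: load  L7 → M/I on L7; bus (none); mem=72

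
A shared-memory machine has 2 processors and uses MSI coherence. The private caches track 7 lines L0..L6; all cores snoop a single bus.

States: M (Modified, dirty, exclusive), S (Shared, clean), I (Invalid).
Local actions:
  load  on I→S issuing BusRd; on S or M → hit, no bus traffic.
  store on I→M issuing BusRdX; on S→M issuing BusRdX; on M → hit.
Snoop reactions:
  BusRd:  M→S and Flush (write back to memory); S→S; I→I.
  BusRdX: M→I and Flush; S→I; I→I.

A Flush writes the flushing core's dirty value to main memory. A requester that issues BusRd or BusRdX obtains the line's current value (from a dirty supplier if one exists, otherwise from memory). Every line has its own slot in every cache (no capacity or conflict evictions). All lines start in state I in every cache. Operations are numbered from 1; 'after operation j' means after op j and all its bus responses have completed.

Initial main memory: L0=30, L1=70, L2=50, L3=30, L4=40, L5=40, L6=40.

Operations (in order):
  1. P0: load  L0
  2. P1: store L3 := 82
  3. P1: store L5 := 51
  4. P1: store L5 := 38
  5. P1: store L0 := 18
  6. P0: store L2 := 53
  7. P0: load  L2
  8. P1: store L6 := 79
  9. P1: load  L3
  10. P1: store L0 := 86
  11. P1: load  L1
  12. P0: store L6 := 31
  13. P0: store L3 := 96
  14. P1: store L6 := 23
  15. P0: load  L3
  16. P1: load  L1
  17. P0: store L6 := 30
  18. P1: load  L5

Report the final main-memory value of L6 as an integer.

memory[L6] = 23

step 1: P0: load  L0  ⟶  SI  (L0)  txn=BusRd  M[L0]=30
step 2: P1: store L3 := 82  ⟶  IM  (L3)  txn=BusRdX  M[L3]=30
step 3: P1: store L5 := 51  ⟶  IM  (L5)  txn=BusRdX  M[L5]=40
step 4: P1: store L5 := 38  ⟶  IM  (L5)  txn=∅  M[L5]=40
step 5: P1: store L0 := 18  ⟶  IM  (L0)  txn=BusRdX  M[L0]=30
step 6: P0: store L2 := 53  ⟶  MI  (L2)  txn=BusRdX  M[L2]=50
step 7: P0: load  L2  ⟶  MI  (L2)  txn=∅  M[L2]=50
step 8: P1: store L6 := 79  ⟶  IM  (L6)  txn=BusRdX  M[L6]=40
step 9: P1: load  L3  ⟶  IM  (L3)  txn=∅  M[L3]=30
step 10: P1: store L0 := 86  ⟶  IM  (L0)  txn=∅  M[L0]=30
step 11: P1: load  L1  ⟶  IS  (L1)  txn=BusRd  M[L1]=70
step 12: P0: store L6 := 31  ⟶  MI  (L6)  txn=BusRdX+Flush  M[L6]=79
step 13: P0: store L3 := 96  ⟶  MI  (L3)  txn=BusRdX+Flush  M[L3]=82
step 14: P1: store L6 := 23  ⟶  IM  (L6)  txn=BusRdX+Flush  M[L6]=31
step 15: P0: load  L3  ⟶  MI  (L3)  txn=∅  M[L3]=82
step 16: P1: load  L1  ⟶  IS  (L1)  txn=∅  M[L1]=70
step 17: P0: store L6 := 30  ⟶  MI  (L6)  txn=BusRdX+Flush  M[L6]=23
step 18: P1: load  L5  ⟶  IM  (L5)  txn=∅  M[L5]=40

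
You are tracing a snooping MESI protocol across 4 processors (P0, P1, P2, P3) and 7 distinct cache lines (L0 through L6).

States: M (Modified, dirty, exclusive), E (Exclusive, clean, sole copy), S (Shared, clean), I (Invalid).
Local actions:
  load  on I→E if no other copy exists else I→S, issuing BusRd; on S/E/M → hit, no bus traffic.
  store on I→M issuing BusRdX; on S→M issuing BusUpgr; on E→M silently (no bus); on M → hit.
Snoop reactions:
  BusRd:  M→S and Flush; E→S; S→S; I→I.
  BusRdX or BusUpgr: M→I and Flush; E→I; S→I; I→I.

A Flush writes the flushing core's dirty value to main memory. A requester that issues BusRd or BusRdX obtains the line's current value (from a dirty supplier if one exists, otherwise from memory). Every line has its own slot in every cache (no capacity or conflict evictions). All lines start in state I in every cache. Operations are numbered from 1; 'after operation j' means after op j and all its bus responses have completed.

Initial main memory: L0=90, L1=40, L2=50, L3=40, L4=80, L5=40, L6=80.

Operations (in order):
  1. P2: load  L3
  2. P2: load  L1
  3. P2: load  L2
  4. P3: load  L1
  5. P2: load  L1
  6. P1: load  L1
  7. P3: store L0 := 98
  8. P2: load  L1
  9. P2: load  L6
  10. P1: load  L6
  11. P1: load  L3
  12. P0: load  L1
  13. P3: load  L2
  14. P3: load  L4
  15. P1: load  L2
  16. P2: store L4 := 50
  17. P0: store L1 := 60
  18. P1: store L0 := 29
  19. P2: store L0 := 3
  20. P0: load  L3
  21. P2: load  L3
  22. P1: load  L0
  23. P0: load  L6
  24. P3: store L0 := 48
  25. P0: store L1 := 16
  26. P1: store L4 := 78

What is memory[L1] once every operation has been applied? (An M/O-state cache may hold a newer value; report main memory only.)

memory[L1] = 40

[1] P2: load  L3 | P0:I, P1:I, P2:E(40), P3:I | bus: BusRd
[2] P2: load  L1 | P0:I, P1:I, P2:E(40), P3:I | bus: BusRd
[3] P2: load  L2 | P0:I, P1:I, P2:E(50), P3:I | bus: BusRd
[4] P3: load  L1 | P0:I, P1:I, P2:S(40), P3:S(40) | bus: BusRd
[5] P2: load  L1 | P0:I, P1:I, P2:S(40), P3:S(40) | bus: none
[6] P1: load  L1 | P0:I, P1:S(40), P2:S(40), P3:S(40) | bus: BusRd
[7] P3: store L0 := 98 | P0:I, P1:I, P2:I, P3:M(98) | bus: BusRdX
[8] P2: load  L1 | P0:I, P1:S(40), P2:S(40), P3:S(40) | bus: none
[9] P2: load  L6 | P0:I, P1:I, P2:E(80), P3:I | bus: BusRd
[10] P1: load  L6 | P0:I, P1:S(80), P2:S(80), P3:I | bus: BusRd
[11] P1: load  L3 | P0:I, P1:S(40), P2:S(40), P3:I | bus: BusRd
[12] P0: load  L1 | P0:S(40), P1:S(40), P2:S(40), P3:S(40) | bus: BusRd
[13] P3: load  L2 | P0:I, P1:I, P2:S(50), P3:S(50) | bus: BusRd
[14] P3: load  L4 | P0:I, P1:I, P2:I, P3:E(80) | bus: BusRd
[15] P1: load  L2 | P0:I, P1:S(50), P2:S(50), P3:S(50) | bus: BusRd
[16] P2: store L4 := 50 | P0:I, P1:I, P2:M(50), P3:I | bus: BusRdX
[17] P0: store L1 := 60 | P0:M(60), P1:I, P2:I, P3:I | bus: BusUpgr
[18] P1: store L0 := 29 | P0:I, P1:M(29), P2:I, P3:I | bus: BusRdX,Flush
[19] P2: store L0 := 3 | P0:I, P1:I, P2:M(3), P3:I | bus: BusRdX,Flush
[20] P0: load  L3 | P0:S(40), P1:S(40), P2:S(40), P3:I | bus: BusRd
[21] P2: load  L3 | P0:S(40), P1:S(40), P2:S(40), P3:I | bus: none
[22] P1: load  L0 | P0:I, P1:S(3), P2:S(3), P3:I | bus: BusRd,Flush
[23] P0: load  L6 | P0:S(80), P1:S(80), P2:S(80), P3:I | bus: BusRd
[24] P3: store L0 := 48 | P0:I, P1:I, P2:I, P3:M(48) | bus: BusRdX
[25] P0: store L1 := 16 | P0:M(16), P1:I, P2:I, P3:I | bus: none
[26] P1: store L4 := 78 | P0:I, P1:M(78), P2:I, P3:I | bus: BusRdX,Flush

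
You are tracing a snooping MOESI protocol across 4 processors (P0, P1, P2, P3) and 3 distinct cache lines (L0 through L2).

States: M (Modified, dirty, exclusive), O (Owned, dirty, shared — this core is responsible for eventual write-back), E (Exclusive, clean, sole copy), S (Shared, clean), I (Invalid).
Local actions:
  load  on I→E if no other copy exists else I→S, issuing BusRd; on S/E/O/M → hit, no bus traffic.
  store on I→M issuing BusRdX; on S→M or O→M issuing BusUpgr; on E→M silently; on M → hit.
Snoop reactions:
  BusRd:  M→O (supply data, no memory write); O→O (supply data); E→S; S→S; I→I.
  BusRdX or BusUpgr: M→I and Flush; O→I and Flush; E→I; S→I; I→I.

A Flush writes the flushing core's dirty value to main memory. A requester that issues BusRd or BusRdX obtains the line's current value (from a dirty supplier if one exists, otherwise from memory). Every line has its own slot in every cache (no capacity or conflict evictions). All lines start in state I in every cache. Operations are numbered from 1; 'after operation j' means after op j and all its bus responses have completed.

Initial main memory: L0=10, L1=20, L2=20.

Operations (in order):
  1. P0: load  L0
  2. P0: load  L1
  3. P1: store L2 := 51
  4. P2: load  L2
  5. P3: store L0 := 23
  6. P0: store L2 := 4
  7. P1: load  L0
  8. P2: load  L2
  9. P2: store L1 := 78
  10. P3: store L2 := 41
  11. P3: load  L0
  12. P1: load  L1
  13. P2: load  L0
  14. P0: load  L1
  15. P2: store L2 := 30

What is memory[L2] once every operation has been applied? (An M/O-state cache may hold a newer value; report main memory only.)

memory[L2] = 41

  op1 P0: load  L0 → E/I/I/I on L0; bus BusRd; mem=10
  op2 P0: load  L1 → E/I/I/I on L1; bus BusRd; mem=20
  op3 P1: store L2 := 51 → I/M/I/I on L2; bus BusRdX; mem=20
  op4 P2: load  L2 → I/O/S/I on L2; bus BusRd; mem=20
  op5 P3: store L0 := 23 → I/I/I/M on L0; bus BusRdX; mem=10
  op6 P0: store L2 := 4 → M/I/I/I on L2; bus BusRdX Flush; mem=51
  op7 P1: load  L0 → I/S/I/O on L0; bus BusRd; mem=10
  op8 P2: load  L2 → O/I/S/I on L2; bus BusRd; mem=51
  op9 P2: store L1 := 78 → I/I/M/I on L1; bus BusRdX; mem=20
  op10 P3: store L2 := 41 → I/I/I/M on L2; bus BusRdX Flush; mem=4
  op11 P3: load  L0 → I/S/I/O on L0; bus (none); mem=10
  op12 P1: load  L1 → I/S/O/I on L1; bus BusRd; mem=20
  op13 P2: load  L0 → I/S/S/O on L0; bus BusRd; mem=10
  op14 P0: load  L1 → S/S/O/I on L1; bus BusRd; mem=20
  op15 P2: store L2 := 30 → I/I/M/I on L2; bus BusRdX Flush; mem=41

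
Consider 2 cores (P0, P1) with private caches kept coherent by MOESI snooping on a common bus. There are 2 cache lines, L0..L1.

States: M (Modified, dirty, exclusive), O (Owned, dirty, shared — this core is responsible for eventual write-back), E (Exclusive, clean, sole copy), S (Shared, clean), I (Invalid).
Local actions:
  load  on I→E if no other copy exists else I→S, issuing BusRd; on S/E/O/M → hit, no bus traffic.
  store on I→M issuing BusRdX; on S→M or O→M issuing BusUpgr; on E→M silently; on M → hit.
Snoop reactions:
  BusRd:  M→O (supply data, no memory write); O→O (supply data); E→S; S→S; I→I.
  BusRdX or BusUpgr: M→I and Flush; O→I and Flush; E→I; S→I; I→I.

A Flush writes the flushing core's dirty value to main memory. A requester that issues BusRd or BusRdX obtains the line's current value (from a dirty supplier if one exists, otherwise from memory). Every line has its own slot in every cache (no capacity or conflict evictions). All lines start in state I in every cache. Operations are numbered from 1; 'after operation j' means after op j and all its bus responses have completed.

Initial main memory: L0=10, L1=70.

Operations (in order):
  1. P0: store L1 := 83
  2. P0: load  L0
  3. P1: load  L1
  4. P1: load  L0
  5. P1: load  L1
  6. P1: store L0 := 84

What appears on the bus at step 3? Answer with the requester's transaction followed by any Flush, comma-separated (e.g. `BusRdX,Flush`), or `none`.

bus = BusRd

step 1: P0: store L1 := 83  ⟶  MI  (L1)  txn=BusRdX  M[L1]=70
step 2: P0: load  L0  ⟶  EI  (L0)  txn=BusRd  M[L0]=10
step 3: P1: load  L1  ⟶  OS  (L1)  txn=BusRd  M[L1]=70
step 4: P1: load  L0  ⟶  SS  (L0)  txn=BusRd  M[L0]=10
step 5: P1: load  L1  ⟶  OS  (L1)  txn=∅  M[L1]=70
step 6: P1: store L0 := 84  ⟶  IM  (L0)  txn=BusUpgr  M[L0]=10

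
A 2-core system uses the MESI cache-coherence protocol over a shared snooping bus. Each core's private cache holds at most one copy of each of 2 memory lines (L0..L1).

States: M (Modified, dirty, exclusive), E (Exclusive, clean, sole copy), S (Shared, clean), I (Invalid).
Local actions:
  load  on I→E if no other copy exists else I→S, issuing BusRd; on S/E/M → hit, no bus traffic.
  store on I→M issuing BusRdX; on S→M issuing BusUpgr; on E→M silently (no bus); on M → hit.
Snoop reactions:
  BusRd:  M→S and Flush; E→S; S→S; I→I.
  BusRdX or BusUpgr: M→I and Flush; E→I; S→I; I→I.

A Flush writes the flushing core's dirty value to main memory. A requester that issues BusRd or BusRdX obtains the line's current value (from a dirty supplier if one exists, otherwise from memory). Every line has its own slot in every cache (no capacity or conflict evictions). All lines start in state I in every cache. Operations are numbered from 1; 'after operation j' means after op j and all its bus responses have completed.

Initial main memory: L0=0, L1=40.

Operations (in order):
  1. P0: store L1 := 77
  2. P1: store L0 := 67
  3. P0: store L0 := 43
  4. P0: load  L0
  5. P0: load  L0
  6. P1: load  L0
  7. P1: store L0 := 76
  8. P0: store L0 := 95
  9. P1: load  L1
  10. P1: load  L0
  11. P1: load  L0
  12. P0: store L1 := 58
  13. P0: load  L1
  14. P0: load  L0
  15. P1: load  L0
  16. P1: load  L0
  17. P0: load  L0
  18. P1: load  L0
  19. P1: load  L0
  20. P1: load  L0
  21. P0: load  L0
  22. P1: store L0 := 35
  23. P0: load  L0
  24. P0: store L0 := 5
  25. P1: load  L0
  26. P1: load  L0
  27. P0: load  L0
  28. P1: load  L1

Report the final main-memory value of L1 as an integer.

memory[L1] = 58

[1] P0: store L1 := 77 | P0:M(77), P1:I | bus: BusRdX
[2] P1: store L0 := 67 | P0:I, P1:M(67) | bus: BusRdX
[3] P0: store L0 := 43 | P0:M(43), P1:I | bus: BusRdX,Flush
[4] P0: load  L0 | P0:M(43), P1:I | bus: none
[5] P0: load  L0 | P0:M(43), P1:I | bus: none
[6] P1: load  L0 | P0:S(43), P1:S(43) | bus: BusRd,Flush
[7] P1: store L0 := 76 | P0:I, P1:M(76) | bus: BusUpgr
[8] P0: store L0 := 95 | P0:M(95), P1:I | bus: BusRdX,Flush
[9] P1: load  L1 | P0:S(77), P1:S(77) | bus: BusRd,Flush
[10] P1: load  L0 | P0:S(95), P1:S(95) | bus: BusRd,Flush
[11] P1: load  L0 | P0:S(95), P1:S(95) | bus: none
[12] P0: store L1 := 58 | P0:M(58), P1:I | bus: BusUpgr
[13] P0: load  L1 | P0:M(58), P1:I | bus: none
[14] P0: load  L0 | P0:S(95), P1:S(95) | bus: none
[15] P1: load  L0 | P0:S(95), P1:S(95) | bus: none
[16] P1: load  L0 | P0:S(95), P1:S(95) | bus: none
[17] P0: load  L0 | P0:S(95), P1:S(95) | bus: none
[18] P1: load  L0 | P0:S(95), P1:S(95) | bus: none
[19] P1: load  L0 | P0:S(95), P1:S(95) | bus: none
[20] P1: load  L0 | P0:S(95), P1:S(95) | bus: none
[21] P0: load  L0 | P0:S(95), P1:S(95) | bus: none
[22] P1: store L0 := 35 | P0:I, P1:M(35) | bus: BusUpgr
[23] P0: load  L0 | P0:S(35), P1:S(35) | bus: BusRd,Flush
[24] P0: store L0 := 5 | P0:M(5), P1:I | bus: BusUpgr
[25] P1: load  L0 | P0:S(5), P1:S(5) | bus: BusRd,Flush
[26] P1: load  L0 | P0:S(5), P1:S(5) | bus: none
[27] P0: load  L0 | P0:S(5), P1:S(5) | bus: none
[28] P1: load  L1 | P0:S(58), P1:S(58) | bus: BusRd,Flush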